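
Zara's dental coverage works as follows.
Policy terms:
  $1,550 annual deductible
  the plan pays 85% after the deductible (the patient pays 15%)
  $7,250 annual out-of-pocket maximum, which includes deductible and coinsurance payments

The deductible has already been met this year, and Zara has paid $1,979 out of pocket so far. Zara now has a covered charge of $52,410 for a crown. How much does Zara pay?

$5,271

The deductible is already satisfied, so the full bill goes to coinsurance.
15% of $52,410 = $7,861.50 falls to the patient.
That would bring total out-of-pocket to $9,840.50, past the $7,250 cap. The patient is capped at $7,250 − $1,979 = $5,271 on this claim.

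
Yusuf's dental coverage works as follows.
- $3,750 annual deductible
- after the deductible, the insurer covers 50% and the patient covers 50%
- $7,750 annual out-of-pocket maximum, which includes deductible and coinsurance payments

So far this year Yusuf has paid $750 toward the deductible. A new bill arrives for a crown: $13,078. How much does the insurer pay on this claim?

$6,078

$750 of the $3,750 deductible is already met, leaving $3,000.
That leaves $13,078 − $3,000 = $10,078 for coinsurance.
Coinsurance: $10,078 × 50% = $5,039.
Patient responsibility before any cap: $3,000 + $5,039 = $8,039.
That would bring total out-of-pocket to $8,789, past the $7,750 cap. The patient is capped at $7,750 − $750 = $7,000 on this claim.
The plan picks up $13,078 − $7,000 = $6,078.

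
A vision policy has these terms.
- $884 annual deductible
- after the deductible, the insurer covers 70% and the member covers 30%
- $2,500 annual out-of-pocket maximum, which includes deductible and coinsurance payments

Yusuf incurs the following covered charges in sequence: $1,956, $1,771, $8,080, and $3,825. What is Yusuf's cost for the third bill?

Claim 1 — $1,956: $884 to deductible, leaving $1,072; member's 30% is $321.60. Member pays $1,205.60; OOP now $1,205.60.
Claim 2 — $1,771: deductible met; 30% of $1,771 = $531.30. Member pays $531.30; OOP now $1,736.90.
Claim 3 — $8,080: 30% coinsurance on $8,080 = $2,424. That would push OOP to $4,160.90, over the $2,500 cap, so member pays $2,500 − $1,736.90 = $763.10.

$763.10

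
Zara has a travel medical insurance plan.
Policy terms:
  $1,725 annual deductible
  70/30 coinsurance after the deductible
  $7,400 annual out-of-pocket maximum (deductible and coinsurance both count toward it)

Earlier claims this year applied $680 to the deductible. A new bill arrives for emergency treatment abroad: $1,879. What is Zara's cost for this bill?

Remaining deductible: $1,725 − $680 = $1,045.
After the $1,045 deductible portion, $1,879 − $1,045 = $834 is subject to coinsurance.
Coinsurance: $834 × 30% = $250.20.
That puts the traveler's cost at $1,045 + $250.20 = $1,295.20 before any cap.
Total out-of-pocket so far would be $680 + $1,295.20 = $1,975.20, below the $7,400 cap — no reduction.

$1,295.20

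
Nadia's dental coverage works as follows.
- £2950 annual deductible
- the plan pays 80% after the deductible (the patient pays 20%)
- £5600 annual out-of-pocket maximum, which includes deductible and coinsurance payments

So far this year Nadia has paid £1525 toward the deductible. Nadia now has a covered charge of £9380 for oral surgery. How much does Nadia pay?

£3016

Remaining deductible: £2950 − £1525 = £1425.
After the £1425 deductible portion, £9380 − £1425 = £7955 is subject to coinsurance.
Patient's 20% share of £7955 is £1591.
Patient responsibility before any cap: £1425 + £1591 = £3016.
Total out-of-pocket so far would be £1525 + £3016 = £4541, below the £5600 cap — no reduction.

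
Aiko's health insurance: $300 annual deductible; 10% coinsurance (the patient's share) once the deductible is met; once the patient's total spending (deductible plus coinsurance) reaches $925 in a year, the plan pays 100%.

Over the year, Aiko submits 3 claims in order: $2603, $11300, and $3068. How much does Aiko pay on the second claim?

$394.70

Claim 1 — $2603: deductible takes $300, $2303 remains; 10% of $2303 = $230.30. Cost to patient: $530.30. OOP to date $530.30.
Claim 2 — $11300: deductible met; 10% of $11300 = $1130. That would push OOP to $1660.30, over the $925 cap, so patient pays $925 − $530.30 = $394.70.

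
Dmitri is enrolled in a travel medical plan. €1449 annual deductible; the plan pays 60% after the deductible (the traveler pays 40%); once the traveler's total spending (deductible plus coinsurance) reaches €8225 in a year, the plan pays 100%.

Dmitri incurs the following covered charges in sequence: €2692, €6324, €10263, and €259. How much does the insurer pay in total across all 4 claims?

€11313

#1 (€2692): deductible takes €1449, €1243 remains; coinsurance €1243 × 40% = €497.20. Cost to traveler: €1946.20. OOP to date €1946.20. Plan pays €2692 − €1946.20 = €745.80.
#2 (€6324): deductible met; 40% of €6324 = €2529.60. Traveler pays €2529.60; OOP now €4475.80. Plan pays €6324 − €2529.60 = €3794.40.
#3 (€10263): 40% coinsurance on €10263 = €4105.20. OOP would hit €8581 > €8225, so the cap limits the traveler to €8225 − €4475.80 = €3749.20. Insurer: €10263 − €3749.20 = €6513.80.
#4 (€259): deductible already satisfied, so traveler's share is 40% × €259 = €103.60. That would push OOP to €8328.60, over the €8225 cap, so traveler pays €8225 − €8225 = €0. Plan pays €259 − €0 = €259.
Insurer total = bills − traveler's total = €19538 − €8225 = €11313.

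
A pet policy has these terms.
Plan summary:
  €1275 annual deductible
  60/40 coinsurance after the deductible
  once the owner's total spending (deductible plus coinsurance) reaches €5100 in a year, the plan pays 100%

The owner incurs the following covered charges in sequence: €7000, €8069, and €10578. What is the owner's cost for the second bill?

#1 (€7000): €1275 finishes the deductible; €5725 goes to coinsurance; 40% of €5725 = €2290. Owner owes €3565 (running OOP €3565).
#2 (€8069): deductible met; 40% of €8069 = €3227.60. OOP would hit €6792.60 > €5100, so the cap limits the owner to €5100 − €3565 = €1535.

€1535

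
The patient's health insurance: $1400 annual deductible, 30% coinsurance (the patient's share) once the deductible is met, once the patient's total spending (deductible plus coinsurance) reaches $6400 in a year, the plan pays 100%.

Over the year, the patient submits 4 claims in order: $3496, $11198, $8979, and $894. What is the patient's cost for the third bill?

Bill 1, $3496: deductible takes $1400, $2096 remains; 30% of $2096 = $628.80. Cost to patient: $2028.80. OOP to date $2028.80.
Bill 2, $11198: deductible already satisfied, so patient's share is 30% × $11198 = $3359.40. Cost to patient: $3359.40. OOP to date $5388.20.
Bill 3, $8979: deductible already satisfied, so patient's share is 30% × $8979 = $2693.70. Adding that to $5388.20 gives $8081.90, past the $6400 cap; patient pays only $6400 − $5388.20 = $1011.80.

$1011.80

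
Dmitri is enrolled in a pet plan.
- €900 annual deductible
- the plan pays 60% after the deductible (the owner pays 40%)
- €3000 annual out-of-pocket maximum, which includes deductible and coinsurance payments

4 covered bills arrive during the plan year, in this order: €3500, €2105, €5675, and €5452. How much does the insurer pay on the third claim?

€5457

Bill 1, €3500: €900 to deductible, leaving €2600; owner's 40% is €1040. Owner owes €1940 (running OOP €1940). Plan pays €3500 − €1940 = €1560.
Bill 2, €2105: 40% coinsurance on €2105 = €842. Owner owes €842 (running OOP €2782). Insurer: €2105 − €842 = €1263.
Bill 3, €5675: 40% coinsurance on €5675 = €2270. OOP would hit €5052 > €3000, so the cap limits the owner to €3000 − €2782 = €218. Plan pays €5675 − €218 = €5457.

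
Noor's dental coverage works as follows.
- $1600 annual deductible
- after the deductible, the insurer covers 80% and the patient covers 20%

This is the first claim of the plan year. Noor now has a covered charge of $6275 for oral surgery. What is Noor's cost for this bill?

$2535

Deductible not yet touched, so the first $1600 of the bill goes to the deductible.
That leaves $6275 − $1600 = $4675 for coinsurance.
Patient's 20% share of $4675 is $935.
So the patient owes $1600 + $935 = $2535.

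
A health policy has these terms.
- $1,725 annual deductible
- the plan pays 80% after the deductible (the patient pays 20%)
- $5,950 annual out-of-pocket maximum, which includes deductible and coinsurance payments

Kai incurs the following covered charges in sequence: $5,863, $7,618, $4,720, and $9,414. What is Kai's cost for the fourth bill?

$929.80

Claim 1 — $5,863: $1,725 finishes the deductible; $4,138 goes to coinsurance; patient's 20% is $827.60. Patient owes $2,552.60 (running OOP $2,552.60).
Claim 2 — $7,618: 20% coinsurance on $7,618 = $1,523.60. Cost to patient: $1,523.60. OOP to date $4,076.20.
Claim 3 — $4,720: deductible met; 20% of $4,720 = $944. Cost to patient: $944. OOP to date $5,020.20.
Claim 4 — $9,414: deductible met; 20% of $9,414 = $1,882.80. That would push OOP to $6,903, over the $5,950 cap, so patient pays $5,950 − $5,020.20 = $929.80.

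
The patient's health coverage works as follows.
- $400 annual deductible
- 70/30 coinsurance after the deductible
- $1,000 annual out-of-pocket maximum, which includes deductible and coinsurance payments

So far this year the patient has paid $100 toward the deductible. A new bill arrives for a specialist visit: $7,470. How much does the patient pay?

$100 of the $400 deductible is already met, leaving $300.
That leaves $7,470 − $300 = $7,170 for coinsurance.
30% of $7,170 = $2,151 falls to the patient.
That puts the patient's cost at $300 + $2,151 = $2,451 before any cap.
Adding $2,451 to the $100 already spent would give $2,551, which exceeds the $1,000 cap; the patient pays just $1,000 − $100 = $900.

$900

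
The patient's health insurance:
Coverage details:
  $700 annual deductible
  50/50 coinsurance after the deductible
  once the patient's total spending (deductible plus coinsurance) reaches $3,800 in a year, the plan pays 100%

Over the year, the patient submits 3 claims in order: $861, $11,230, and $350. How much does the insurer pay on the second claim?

$8,210.50

Bill 1, $861: deductible takes $700, $161 remains; coinsurance $161 × 50% = $80.50. Patient owes $780.50 (running OOP $780.50). Insurer: $861 − $780.50 = $80.50.
Bill 2, $11,230: 50% coinsurance on $11,230 = $5,615. That would push OOP to $6,395.50, over the $3,800 cap, so patient pays $3,800 − $780.50 = $3,019.50. Insurer: $11,230 − $3,019.50 = $8,210.50.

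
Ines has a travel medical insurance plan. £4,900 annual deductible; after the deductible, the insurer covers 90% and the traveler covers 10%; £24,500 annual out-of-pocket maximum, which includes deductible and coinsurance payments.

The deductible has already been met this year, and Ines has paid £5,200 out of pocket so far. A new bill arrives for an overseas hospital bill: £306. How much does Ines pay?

£30.60

The deductible is already satisfied, so the full bill goes to coinsurance.
10% of £306 = £30.60 falls to the traveler.
Total out-of-pocket so far would be £5,200 + £30.60 = £5,230.60, below the £24,500 cap — no reduction.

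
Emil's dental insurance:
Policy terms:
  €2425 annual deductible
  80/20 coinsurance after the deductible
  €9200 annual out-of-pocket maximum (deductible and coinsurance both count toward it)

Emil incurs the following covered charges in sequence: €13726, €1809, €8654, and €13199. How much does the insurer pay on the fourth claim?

€10776.80

Claim 1 (€13726): €2425 finishes the deductible; €11301 goes to coinsurance; coinsurance €11301 × 20% = €2260.20. Patient owes €4685.20 (running OOP €4685.20). Insurer: €13726 − €4685.20 = €9040.80.
Claim 2 (€1809): deductible met; 20% of €1809 = €361.80. Patient pays €361.80; OOP now €5047. Plan pays €1809 − €361.80 = €1447.20.
Claim 3 (€8654): deductible met; 20% of €8654 = €1730.80. Patient pays €1730.80; OOP now €6777.80. Plan pays €8654 − €1730.80 = €6923.20.
Claim 4 (€13199): 20% coinsurance on €13199 = €2639.80. Adding that to €6777.80 gives €9417.60, past the €9200 cap; patient pays only €9200 − €6777.80 = €2422.20. Insurer: €13199 − €2422.20 = €10776.80.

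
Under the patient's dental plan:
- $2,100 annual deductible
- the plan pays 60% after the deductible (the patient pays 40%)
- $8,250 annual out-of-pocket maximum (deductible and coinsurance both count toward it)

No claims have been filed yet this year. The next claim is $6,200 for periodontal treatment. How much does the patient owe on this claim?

Deductible not yet touched, so the first $2,100 of the bill goes to the deductible.
That leaves $6,200 − $2,100 = $4,100 for coinsurance.
Patient's 40% share of $4,100 is $1,640.
So the patient owes $2,100 + $1,640 = $3,740 before any cap.
Cumulative spending $0 + $3,740 = $3,740 stays under the $8,250 maximum.

$3,740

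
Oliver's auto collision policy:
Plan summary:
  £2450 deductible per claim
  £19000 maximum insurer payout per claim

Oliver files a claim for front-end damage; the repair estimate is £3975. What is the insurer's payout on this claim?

Subtract the deductible: £3975 − £2450 = £1525.
That's under the £19000 cap, so the insurer reimburses the full £1525.

£1525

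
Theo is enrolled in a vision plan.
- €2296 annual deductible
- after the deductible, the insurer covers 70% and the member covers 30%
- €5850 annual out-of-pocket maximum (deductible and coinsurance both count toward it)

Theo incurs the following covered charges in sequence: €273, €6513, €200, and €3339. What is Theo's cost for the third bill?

Claim 1 — €273: entire amount goes to the deductible. Member owes €273 (running OOP €273).
Claim 2 — €6513: deductible takes €2023, €4490 remains; member's 30% is €1347. Member pays €3370; OOP now €3643.
Claim 3 — €200: deductible met; 30% of €200 = €60. Member owes €60 (running OOP €3703).

€60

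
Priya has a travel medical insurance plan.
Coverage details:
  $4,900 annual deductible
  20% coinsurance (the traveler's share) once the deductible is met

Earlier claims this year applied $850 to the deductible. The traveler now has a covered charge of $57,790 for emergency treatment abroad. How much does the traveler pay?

$14,798

$850 of the $4,900 deductible is already met, leaving $4,050.
After the $4,050 deductible portion, $57,790 − $4,050 = $53,740 is subject to coinsurance.
Coinsurance: $53,740 × 20% = $10,748.
So the traveler owes $4,050 + $10,748 = $14,798.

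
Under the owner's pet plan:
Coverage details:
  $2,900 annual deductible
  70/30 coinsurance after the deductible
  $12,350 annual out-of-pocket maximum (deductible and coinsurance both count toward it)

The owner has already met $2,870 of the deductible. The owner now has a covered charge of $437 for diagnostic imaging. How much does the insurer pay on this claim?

Deductible still to meet: $2,900 − $2,870 = $30.
The remaining $407 (= $437 − $30) moves to coinsurance.
Owner's 30% share of $407 is $122.10.
That puts the owner's cost at $30 + $122.10 = $152.10 before any cap.
Year-to-date out-of-pocket becomes $2,870 + $152.10 = $3,022.10, still under the $12,350 maximum, so no cap applies.
The plan picks up $437 − $152.10 = $284.90.

$284.90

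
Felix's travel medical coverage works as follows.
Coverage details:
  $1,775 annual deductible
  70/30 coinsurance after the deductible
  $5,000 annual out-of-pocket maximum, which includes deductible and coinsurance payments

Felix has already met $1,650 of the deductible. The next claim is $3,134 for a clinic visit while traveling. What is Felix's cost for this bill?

Deductible still to meet: $1,775 − $1,650 = $125.
That leaves $3,134 − $125 = $3,009 for coinsurance.
Coinsurance: $3,009 × 30% = $902.70.
Traveler responsibility before any cap: $125 + $902.70 = $1,027.70.
Year-to-date out-of-pocket becomes $1,650 + $1,027.70 = $2,677.70, still under the $5,000 maximum, so no cap applies.

$1,027.70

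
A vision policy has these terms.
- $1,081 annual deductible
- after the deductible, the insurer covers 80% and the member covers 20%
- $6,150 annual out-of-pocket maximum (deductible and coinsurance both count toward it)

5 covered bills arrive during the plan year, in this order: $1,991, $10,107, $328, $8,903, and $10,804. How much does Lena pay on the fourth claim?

$1,780.60

Bill 1, $1,991: deductible takes $1,081, $910 remains; 20% of $910 = $182. Cost to member: $1,263. OOP to date $1,263.
Bill 2, $10,107: 20% coinsurance on $10,107 = $2,021.40. Cost to member: $2,021.40. OOP to date $3,284.40.
Bill 3, $328: deductible already satisfied, so member's share is 20% × $328 = $65.60. Cost to member: $65.60. OOP to date $3,350.
Bill 4, $8,903: deductible met; 20% of $8,903 = $1,780.60. Cost to member: $1,780.60. OOP to date $5,130.60.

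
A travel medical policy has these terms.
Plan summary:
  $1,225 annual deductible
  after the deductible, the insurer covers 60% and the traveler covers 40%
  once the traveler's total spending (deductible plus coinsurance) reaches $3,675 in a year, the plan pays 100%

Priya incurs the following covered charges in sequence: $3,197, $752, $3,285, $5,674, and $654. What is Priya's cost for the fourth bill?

Claim 1 ($3,197): $1,225 to deductible, leaving $1,972; coinsurance $1,972 × 40% = $788.80. Cost to traveler: $2,013.80. OOP to date $2,013.80.
Claim 2 ($752): deductible already satisfied, so traveler's share is 40% × $752 = $300.80. Traveler pays $300.80; OOP now $2,314.60.
Claim 3 ($3,285): deductible already satisfied, so traveler's share is 40% × $3,285 = $1,314. Cost to traveler: $1,314. OOP to date $3,628.60.
Claim 4 ($5,674): deductible met; 40% of $5,674 = $2,269.60. That would push OOP to $5,898.20, over the $3,675 cap, so traveler pays $3,675 − $3,628.60 = $46.40.

$46.40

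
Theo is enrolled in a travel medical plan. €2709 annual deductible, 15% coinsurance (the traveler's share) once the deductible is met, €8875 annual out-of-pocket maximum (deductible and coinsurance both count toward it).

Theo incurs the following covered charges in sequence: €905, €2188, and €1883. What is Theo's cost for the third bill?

Claim 1 (€905): entire amount goes to the deductible. Cost to traveler: €905. OOP to date €905.
Claim 2 (€2188): €1804 to deductible, leaving €384; coinsurance €384 × 15% = €57.60. Traveler owes €1861.60 (running OOP €2766.60).
Claim 3 (€1883): 15% coinsurance on €1883 = €282.45. Traveler pays €282.45; OOP now €3049.05.

€282.45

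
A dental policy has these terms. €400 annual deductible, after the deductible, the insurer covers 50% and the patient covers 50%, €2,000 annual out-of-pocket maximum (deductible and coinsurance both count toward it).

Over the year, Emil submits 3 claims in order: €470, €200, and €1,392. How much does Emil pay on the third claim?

#1 (€470): €400 finishes the deductible; €70 goes to coinsurance; patient's 50% is €35. Patient pays €435; OOP now €435.
#2 (€200): deductible met; 50% of €200 = €100. Patient pays €100; OOP now €535.
#3 (€1,392): 50% coinsurance on €1,392 = €696. Cost to patient: €696. OOP to date €1,231.

€696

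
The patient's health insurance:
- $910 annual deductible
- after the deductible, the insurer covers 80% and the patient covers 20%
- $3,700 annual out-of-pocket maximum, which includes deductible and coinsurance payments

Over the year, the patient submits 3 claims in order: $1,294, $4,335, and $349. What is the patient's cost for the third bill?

$69.80

#1 ($1,294): deductible takes $910, $384 remains; coinsurance $384 × 20% = $76.80. Patient owes $986.80 (running OOP $986.80).
#2 ($4,335): deductible met; 20% of $4,335 = $867. Patient owes $867 (running OOP $1,853.80).
#3 ($349): 20% coinsurance on $349 = $69.80. Patient pays $69.80; OOP now $1,923.60.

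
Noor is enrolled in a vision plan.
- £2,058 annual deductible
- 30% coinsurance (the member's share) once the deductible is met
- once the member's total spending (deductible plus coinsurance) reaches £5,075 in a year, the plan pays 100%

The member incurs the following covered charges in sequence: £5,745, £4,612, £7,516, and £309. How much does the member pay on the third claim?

£527.30

Claim 1 (£5,745): £2,058 finishes the deductible; £3,687 goes to coinsurance; 30% of £3,687 = £1,106.10. Member owes £3,164.10 (running OOP £3,164.10).
Claim 2 (£4,612): 30% coinsurance on £4,612 = £1,383.60. Cost to member: £1,383.60. OOP to date £4,547.70.
Claim 3 (£7,516): deductible already satisfied, so member's share is 30% × £7,516 = £2,254.80. Adding that to £4,547.70 gives £6,802.50, past the £5,075 cap; member pays only £5,075 − £4,547.70 = £527.30.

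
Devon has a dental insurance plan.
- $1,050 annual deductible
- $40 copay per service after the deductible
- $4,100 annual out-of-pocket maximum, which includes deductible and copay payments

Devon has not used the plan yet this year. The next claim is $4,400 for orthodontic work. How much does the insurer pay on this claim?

$3,310

The full $1,050 deductible is still open; $1,050 of this bill applies to it.
That leaves $4,400 − $1,050 = $3,350 for the copay.
Copay on this service: $40.
Patient responsibility before any cap: $1,050 + $40 = $1,090.
Year-to-date out-of-pocket becomes $0 + $1,090 = $1,090, still under the $4,100 maximum, so no cap applies.
Insurer pays the balance: $4,400 − $1,090 = $3,310.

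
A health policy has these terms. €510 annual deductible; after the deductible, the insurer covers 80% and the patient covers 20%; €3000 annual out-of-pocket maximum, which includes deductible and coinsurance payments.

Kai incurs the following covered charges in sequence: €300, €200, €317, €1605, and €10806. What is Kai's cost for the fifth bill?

€2107.60

#1 (€300): fully absorbed by the deductible. Patient owes €300 (running OOP €300).
#2 (€200): all of it applies to the deductible. Cost to patient: €200. OOP to date €500.
#3 (€317): €10 finishes the deductible; €307 goes to coinsurance; coinsurance €307 × 20% = €61.40. Patient owes €71.40 (running OOP €571.40).
#4 (€1605): deductible already satisfied, so patient's share is 20% × €1605 = €321. Patient pays €321; OOP now €892.40.
#5 (€10806): deductible already satisfied, so patient's share is 20% × €10806 = €2161.20. OOP would hit €3053.60 > €3000, so the cap limits the patient to €3000 − €892.40 = €2107.60.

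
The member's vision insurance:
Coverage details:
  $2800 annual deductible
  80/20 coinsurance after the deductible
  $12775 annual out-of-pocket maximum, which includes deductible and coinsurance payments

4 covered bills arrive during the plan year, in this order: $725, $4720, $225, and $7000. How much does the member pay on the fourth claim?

Bill 1, $725: entire amount goes to the deductible. Cost to member: $725. OOP to date $725.
Bill 2, $4720: $2075 finishes the deductible; $2645 goes to coinsurance; coinsurance $2645 × 20% = $529. Member owes $2604 (running OOP $3329).
Bill 3, $225: deductible already satisfied, so member's share is 20% × $225 = $45. Cost to member: $45. OOP to date $3374.
Bill 4, $7000: deductible already satisfied, so member's share is 20% × $7000 = $1400. Member pays $1400; OOP now $4774.

$1400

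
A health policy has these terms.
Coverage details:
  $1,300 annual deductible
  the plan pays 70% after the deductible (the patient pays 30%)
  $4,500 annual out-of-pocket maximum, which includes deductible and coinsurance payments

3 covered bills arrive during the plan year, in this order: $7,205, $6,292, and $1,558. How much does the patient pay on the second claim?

$1,428.50

Bill 1, $7,205: deductible takes $1,300, $5,905 remains; patient's 30% is $1,771.50. Cost to patient: $3,071.50. OOP to date $3,071.50.
Bill 2, $6,292: deductible already satisfied, so patient's share is 30% × $6,292 = $1,887.60. Adding that to $3,071.50 gives $4,959.10, past the $4,500 cap; patient pays only $4,500 − $3,071.50 = $1,428.50.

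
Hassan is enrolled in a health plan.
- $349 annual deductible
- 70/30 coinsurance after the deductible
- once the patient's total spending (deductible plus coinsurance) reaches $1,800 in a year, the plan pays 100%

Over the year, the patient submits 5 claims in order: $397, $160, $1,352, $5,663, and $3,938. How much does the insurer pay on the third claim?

$946.40

Claim 1 ($397): $349 to deductible, leaving $48; coinsurance $48 × 30% = $14.40. Cost to patient: $363.40. OOP to date $363.40. Plan pays $397 − $363.40 = $33.60.
Claim 2 ($160): deductible met; 30% of $160 = $48. Patient pays $48; OOP now $411.40. Plan pays $160 − $48 = $112.
Claim 3 ($1,352): 30% coinsurance on $1,352 = $405.60. Cost to patient: $405.60. OOP to date $817. Insurer: $1,352 − $405.60 = $946.40.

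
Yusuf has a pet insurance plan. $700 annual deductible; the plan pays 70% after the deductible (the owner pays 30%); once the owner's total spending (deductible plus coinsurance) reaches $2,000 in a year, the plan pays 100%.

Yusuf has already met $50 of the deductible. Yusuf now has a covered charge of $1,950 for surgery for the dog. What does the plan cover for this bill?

$910

Deductible still to meet: $700 − $50 = $650.
After the $650 deductible portion, $1,950 − $650 = $1,300 is subject to coinsurance.
Owner's 30% share of $1,300 is $390.
Owner responsibility before any cap: $650 + $390 = $1,040.
Total out-of-pocket so far would be $50 + $1,040 = $1,090, below the $2,000 cap — no reduction.
The insurer covers the remainder: $1,950 − $1,040 = $910.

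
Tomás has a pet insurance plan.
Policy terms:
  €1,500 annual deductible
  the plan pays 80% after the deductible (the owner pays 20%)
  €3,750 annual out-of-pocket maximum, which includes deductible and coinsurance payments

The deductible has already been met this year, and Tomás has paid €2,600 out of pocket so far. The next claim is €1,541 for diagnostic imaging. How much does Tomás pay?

€308.20

With the deductible met, the entire €1,541 is subject to coinsurance.
20% of €1,541 = €308.20 falls to the owner.
Cumulative spending €2,600 + €308.20 = €2,908.20 stays under the €3,750 maximum.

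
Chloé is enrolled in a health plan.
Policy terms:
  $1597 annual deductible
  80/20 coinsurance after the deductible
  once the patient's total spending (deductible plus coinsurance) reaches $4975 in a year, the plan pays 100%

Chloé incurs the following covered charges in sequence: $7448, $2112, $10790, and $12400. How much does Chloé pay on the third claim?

$1785.40

Claim 1 — $7448: $1597 to deductible, leaving $5851; coinsurance $5851 × 20% = $1170.20. Patient owes $2767.20 (running OOP $2767.20).
Claim 2 — $2112: deductible already satisfied, so patient's share is 20% × $2112 = $422.40. Patient owes $422.40 (running OOP $3189.60).
Claim 3 — $10790: deductible already satisfied, so patient's share is 20% × $10790 = $2158. Adding that to $3189.60 gives $5347.60, past the $4975 cap; patient pays only $4975 − $3189.60 = $1785.40.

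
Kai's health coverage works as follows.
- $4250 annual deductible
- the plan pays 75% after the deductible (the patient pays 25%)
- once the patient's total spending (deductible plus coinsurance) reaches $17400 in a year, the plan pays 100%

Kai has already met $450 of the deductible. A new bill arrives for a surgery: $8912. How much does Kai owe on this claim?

$5078

$450 of the $4250 deductible is already met, leaving $3800.
That leaves $8912 − $3800 = $5112 for coinsurance.
Coinsurance: $5112 × 25% = $1278.
That puts the patient's cost at $3800 + $1278 = $5078 before any cap.
Cumulative spending $450 + $5078 = $5528 stays under the $17400 maximum.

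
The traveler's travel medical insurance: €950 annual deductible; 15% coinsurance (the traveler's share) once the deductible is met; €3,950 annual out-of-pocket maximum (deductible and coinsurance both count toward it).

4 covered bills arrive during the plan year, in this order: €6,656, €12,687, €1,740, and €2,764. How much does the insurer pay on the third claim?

Claim 1 (€6,656): €950 to deductible, leaving €5,706; coinsurance €5,706 × 15% = €855.90. Cost to traveler: €1,805.90. OOP to date €1,805.90. Plan pays €6,656 − €1,805.90 = €4,850.10.
Claim 2 (€12,687): 15% coinsurance on €12,687 = €1,903.05. Cost to traveler: €1,903.05. OOP to date €3,708.95. Plan pays €12,687 − €1,903.05 = €10,783.95.
Claim 3 (€1,740): deductible met; 15% of €1,740 = €261. OOP would hit €3,969.95 > €3,950, so the cap limits the traveler to €3,950 − €3,708.95 = €241.05. Insurer: €1,740 − €241.05 = €1,498.95.

€1,498.95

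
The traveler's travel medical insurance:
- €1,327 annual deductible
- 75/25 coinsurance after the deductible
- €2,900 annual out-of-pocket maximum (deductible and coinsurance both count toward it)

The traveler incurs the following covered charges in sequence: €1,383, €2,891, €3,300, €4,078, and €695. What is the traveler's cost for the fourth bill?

Claim 1 (€1,383): €1,327 finishes the deductible; €56 goes to coinsurance; 25% of €56 = €14. Traveler pays €1,341; OOP now €1,341.
Claim 2 (€2,891): deductible already satisfied, so traveler's share is 25% × €2,891 = €722.75. Traveler pays €722.75; OOP now €2,063.75.
Claim 3 (€3,300): 25% coinsurance on €3,300 = €825. Traveler owes €825 (running OOP €2,888.75).
Claim 4 (€4,078): 25% coinsurance on €4,078 = €1,019.50. OOP would hit €3,908.25 > €2,900, so the cap limits the traveler to €2,900 − €2,888.75 = €11.25.

€11.25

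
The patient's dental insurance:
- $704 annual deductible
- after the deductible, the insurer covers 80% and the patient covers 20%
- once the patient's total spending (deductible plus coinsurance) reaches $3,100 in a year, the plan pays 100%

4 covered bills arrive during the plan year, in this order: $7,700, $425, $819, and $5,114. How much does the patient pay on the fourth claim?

$748

#1 ($7,700): $704 to deductible, leaving $6,996; coinsurance $6,996 × 20% = $1,399.20. Cost to patient: $2,103.20. OOP to date $2,103.20.
#2 ($425): deductible already satisfied, so patient's share is 20% × $425 = $85. Patient owes $85 (running OOP $2,188.20).
#3 ($819): deductible already satisfied, so patient's share is 20% × $819 = $163.80. Cost to patient: $163.80. OOP to date $2,352.
#4 ($5,114): deductible met; 20% of $5,114 = $1,022.80. OOP would hit $3,374.80 > $3,100, so the cap limits the patient to $3,100 − $2,352 = $748.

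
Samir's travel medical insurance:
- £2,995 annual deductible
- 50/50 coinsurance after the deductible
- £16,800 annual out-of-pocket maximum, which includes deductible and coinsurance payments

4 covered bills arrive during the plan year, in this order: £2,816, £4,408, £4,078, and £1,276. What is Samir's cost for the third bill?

Claim 1 — £2,816: fully absorbed by the deductible. Traveler owes £2,816 (running OOP £2,816).
Claim 2 — £4,408: £179 finishes the deductible; £4,229 goes to coinsurance; traveler's 50% is £2,114.50. Traveler pays £2,293.50; OOP now £5,109.50.
Claim 3 — £4,078: 50% coinsurance on £4,078 = £2,039. Cost to traveler: £2,039. OOP to date £7,148.50.

£2,039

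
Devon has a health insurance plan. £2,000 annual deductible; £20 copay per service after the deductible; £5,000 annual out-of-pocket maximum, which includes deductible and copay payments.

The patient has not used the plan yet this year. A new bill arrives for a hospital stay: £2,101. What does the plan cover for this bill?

The full £2,000 deductible is still open; £2,000 of this bill applies to it.
After the £2,000 deductible portion, £2,101 − £2,000 = £101 is subject to the copay.
Copay on this service: £20.
Patient responsibility before any cap: £2,000 + £20 = £2,020.
Cumulative spending £0 + £2,020 = £2,020 stays under the £5,000 maximum.
The plan picks up £2,101 − £2,020 = £81.

£81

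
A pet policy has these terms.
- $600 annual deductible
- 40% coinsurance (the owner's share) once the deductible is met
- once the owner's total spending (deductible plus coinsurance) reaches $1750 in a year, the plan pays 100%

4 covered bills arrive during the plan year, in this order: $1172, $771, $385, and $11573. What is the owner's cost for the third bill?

Bill 1, $1172: $600 finishes the deductible; $572 goes to coinsurance; coinsurance $572 × 40% = $228.80. Owner owes $828.80 (running OOP $828.80).
Bill 2, $771: deductible already satisfied, so owner's share is 40% × $771 = $308.40. Owner pays $308.40; OOP now $1137.20.
Bill 3, $385: deductible already satisfied, so owner's share is 40% × $385 = $154. Owner pays $154; OOP now $1291.20.

$154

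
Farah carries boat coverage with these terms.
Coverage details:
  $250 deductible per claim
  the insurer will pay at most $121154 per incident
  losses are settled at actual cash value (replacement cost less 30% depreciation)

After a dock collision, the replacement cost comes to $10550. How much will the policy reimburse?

At 30% depreciation, ACV = $10550 − $3165 = $7385.
After the deductible, $7385 − $250 = $7135 remains.
$7135 is within the $121154 limit, so the insurer pays $7135.

$7135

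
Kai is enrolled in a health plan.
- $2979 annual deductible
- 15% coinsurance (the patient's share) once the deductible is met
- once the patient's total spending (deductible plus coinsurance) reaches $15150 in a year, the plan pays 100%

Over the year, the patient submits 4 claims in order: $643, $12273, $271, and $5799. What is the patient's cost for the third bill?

Claim 1 — $643: entire amount goes to the deductible. Cost to patient: $643. OOP to date $643.
Claim 2 — $12273: $2336 to deductible, leaving $9937; patient's 15% is $1490.55. Patient pays $3826.55; OOP now $4469.55.
Claim 3 — $271: deductible already satisfied, so patient's share is 15% × $271 = $40.65. Patient pays $40.65; OOP now $4510.20.

$40.65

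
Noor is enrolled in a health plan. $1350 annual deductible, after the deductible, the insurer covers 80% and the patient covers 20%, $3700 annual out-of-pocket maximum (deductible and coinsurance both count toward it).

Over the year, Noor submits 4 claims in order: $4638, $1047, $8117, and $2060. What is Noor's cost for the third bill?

$1483

Bill 1, $4638: deductible takes $1350, $3288 remains; patient's 20% is $657.60. Patient pays $2007.60; OOP now $2007.60.
Bill 2, $1047: deductible met; 20% of $1047 = $209.40. Cost to patient: $209.40. OOP to date $2217.
Bill 3, $8117: deductible already satisfied, so patient's share is 20% × $8117 = $1623.40. OOP would hit $3840.40 > $3700, so the cap limits the patient to $3700 − $2217 = $1483.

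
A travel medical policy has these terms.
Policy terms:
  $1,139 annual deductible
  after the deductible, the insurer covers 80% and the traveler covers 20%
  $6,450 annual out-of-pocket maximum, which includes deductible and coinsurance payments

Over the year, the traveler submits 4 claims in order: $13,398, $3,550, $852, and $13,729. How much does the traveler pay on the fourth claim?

$1,978.80

Bill 1, $13,398: deductible takes $1,139, $12,259 remains; coinsurance $12,259 × 20% = $2,451.80. Traveler pays $3,590.80; OOP now $3,590.80.
Bill 2, $3,550: deductible met; 20% of $3,550 = $710. Traveler pays $710; OOP now $4,300.80.
Bill 3, $852: deductible met; 20% of $852 = $170.40. Traveler pays $170.40; OOP now $4,471.20.
Bill 4, $13,729: 20% coinsurance on $13,729 = $2,745.80. That would push OOP to $7,217, over the $6,450 cap, so traveler pays $6,450 − $4,471.20 = $1,978.80.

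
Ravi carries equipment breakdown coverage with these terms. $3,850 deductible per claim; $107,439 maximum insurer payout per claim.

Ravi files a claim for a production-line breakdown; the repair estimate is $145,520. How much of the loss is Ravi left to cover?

After the deductible, $145,520 − $3,850 = $141,670 remains.
Since $141,670 > $107,439, the payout is capped at $107,439.
Out of pocket: $145,520 − $107,439 = $38,081.

$38,081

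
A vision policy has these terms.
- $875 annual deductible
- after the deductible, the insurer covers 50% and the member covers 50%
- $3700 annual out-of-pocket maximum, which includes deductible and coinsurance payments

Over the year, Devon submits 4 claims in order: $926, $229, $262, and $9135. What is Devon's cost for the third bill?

#1 ($926): $875 to deductible, leaving $51; coinsurance $51 × 50% = $25.50. Member pays $900.50; OOP now $900.50.
#2 ($229): deductible met; 50% of $229 = $114.50. Cost to member: $114.50. OOP to date $1015.
#3 ($262): deductible already satisfied, so member's share is 50% × $262 = $131. Member pays $131; OOP now $1146.

$131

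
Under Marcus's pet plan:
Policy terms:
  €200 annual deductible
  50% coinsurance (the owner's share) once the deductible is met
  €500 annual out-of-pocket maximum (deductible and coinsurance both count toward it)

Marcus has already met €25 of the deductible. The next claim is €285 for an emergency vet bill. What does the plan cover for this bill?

€25 of the €200 deductible is already met, leaving €175.
That leaves €285 − €175 = €110 for coinsurance.
Owner's 50% share of €110 is €55.
Owner responsibility before any cap: €175 + €55 = €230.
Year-to-date out-of-pocket becomes €25 + €230 = €255, still under the €500 maximum, so no cap applies.
Insurer pays the balance: €285 − €230 = €55.

€55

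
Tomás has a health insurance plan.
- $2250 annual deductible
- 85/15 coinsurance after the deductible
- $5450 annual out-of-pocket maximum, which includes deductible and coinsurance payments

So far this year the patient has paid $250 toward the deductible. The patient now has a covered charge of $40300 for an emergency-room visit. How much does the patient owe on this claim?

Remaining deductible: $2250 − $250 = $2000.
After the $2000 deductible portion, $40300 − $2000 = $38300 is subject to coinsurance.
15% of $38300 = $5745 falls to the patient.
So the patient owes $2000 + $5745 = $7745 before any cap.
Year-to-date out-of-pocket would reach $250 + $7745 = $7995, above the $5450 maximum, so the patient pays only $5450 − $250 = $5200.

$5200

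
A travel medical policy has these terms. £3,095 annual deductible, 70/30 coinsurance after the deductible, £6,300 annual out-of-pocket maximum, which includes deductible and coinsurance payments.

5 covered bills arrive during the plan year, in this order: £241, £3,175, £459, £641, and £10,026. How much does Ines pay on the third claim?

£137.70

#1 (£241): entire amount goes to the deductible. Traveler pays £241; OOP now £241.
#2 (£3,175): £2,854 to deductible, leaving £321; traveler's 30% is £96.30. Cost to traveler: £2,950.30. OOP to date £3,191.30.
#3 (£459): deductible already satisfied, so traveler's share is 30% × £459 = £137.70. Traveler owes £137.70 (running OOP £3,329).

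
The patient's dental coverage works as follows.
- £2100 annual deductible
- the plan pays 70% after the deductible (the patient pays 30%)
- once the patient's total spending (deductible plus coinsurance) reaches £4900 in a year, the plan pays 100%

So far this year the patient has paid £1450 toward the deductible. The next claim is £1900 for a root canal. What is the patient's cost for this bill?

Remaining deductible: £2100 − £1450 = £650.
That leaves £1900 − £650 = £1250 for coinsurance.
Coinsurance: £1250 × 30% = £375.
That puts the patient's cost at £650 + £375 = £1025 before any cap.
Cumulative spending £1450 + £1025 = £2475 stays under the £4900 maximum.

£1025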